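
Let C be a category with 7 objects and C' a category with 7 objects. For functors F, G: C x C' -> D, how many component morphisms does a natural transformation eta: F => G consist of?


A natural transformation eta: F => G assigns one component morphism per
object of the domain category.
The domain is the product category C x C', so
|Ob(C x C')| = |Ob(C)| * |Ob(C')| = 7 * 7 = 49.
Therefore eta has 49 component morphisms.

49


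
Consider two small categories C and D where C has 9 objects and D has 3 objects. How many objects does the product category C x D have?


The product category C x D has objects that are pairs (c, d).
Number of pairs = |Ob(C)| * |Ob(D)| = 9 * 3 = 27

27


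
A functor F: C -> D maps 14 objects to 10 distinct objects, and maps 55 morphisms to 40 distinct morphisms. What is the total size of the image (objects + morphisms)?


The image of F consists of distinct objects and distinct morphisms.
|Im(F)| on objects = 10
|Im(F)| on morphisms = 40
Total image cardinality = 10 + 40 = 50

50


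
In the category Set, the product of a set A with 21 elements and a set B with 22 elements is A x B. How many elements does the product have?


In Set, the product A x B is the Cartesian product.
By the universal property, |A x B| = |A| * |B|.
|A x B| = 21 * 22 = 462

462


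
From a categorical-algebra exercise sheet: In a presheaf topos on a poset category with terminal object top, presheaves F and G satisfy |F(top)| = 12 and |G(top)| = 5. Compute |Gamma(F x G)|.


Global sections of a presheaf on a poset with terminal top satisfy
Gamma(H) ~ H(top). Presheaves admit pointwise products, so
(F x G)(top) = F(top) x G(top) (Cartesian product).
|Gamma(F x G)| = |F(top)| * |G(top)| = 12 * 5 = 60.

60


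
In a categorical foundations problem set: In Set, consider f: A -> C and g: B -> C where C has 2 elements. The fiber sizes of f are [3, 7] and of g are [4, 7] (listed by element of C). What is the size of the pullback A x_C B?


The pullback A x_C B consists of pairs (a, b) with f(a) = g(b).
For each element c in C, the fiber product has |f^-1(c)| * |g^-1(c)| elements.
Summing over C: 3 * 4 + 7 * 7
= 12 + 49 = 61

61


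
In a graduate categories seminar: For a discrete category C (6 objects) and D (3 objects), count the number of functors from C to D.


A functor from a discrete category C to D is determined by
where each object maps. Each of the 6 objects of C can map
to any of the 3 objects of D independently.
Number of functors = 3^6 = 729

729


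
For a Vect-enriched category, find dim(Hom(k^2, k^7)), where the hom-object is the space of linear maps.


In Vect-enriched categories, Hom(k^n, k^m) is the space of m x n matrices.
dim(Hom(k^2, k^7)) = 7 * 2 = 14

14


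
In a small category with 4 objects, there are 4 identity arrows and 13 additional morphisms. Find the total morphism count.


Each object has an identity morphism, giving 4 identities.
Adding the 13 non-identity morphisms:
Total = 4 + 13 = 17

17


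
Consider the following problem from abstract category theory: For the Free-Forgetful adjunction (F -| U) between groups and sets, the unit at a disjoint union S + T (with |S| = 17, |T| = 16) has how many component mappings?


The unit eta_X: X -> U(F(X)) of the Free-Forgetful adjunction
maps each element of X to a generator of F(X). For X = S + T (disjoint
union in Set), |S + T| = |S| + |T|.
Total mappings = 17 + 16 = 33.

33


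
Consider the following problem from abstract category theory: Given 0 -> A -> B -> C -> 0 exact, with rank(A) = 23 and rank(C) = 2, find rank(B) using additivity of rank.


For a short exact sequence 0 -> A -> B -> C -> 0,
rank is additive: rank(B) = rank(A) + rank(C).
rank(B) = 23 + 2 = 25

25


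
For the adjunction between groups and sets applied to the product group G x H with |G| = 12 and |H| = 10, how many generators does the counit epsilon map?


The counit epsilon_K: F(U(K)) -> K of the Free-Forgetful adjunction
maps |K| generators of F(U(K)) into K. For K = G x H (the product group),
|G x H| = |G| * |H|.
Total generators mapped = 12 * 10 = 120.

120


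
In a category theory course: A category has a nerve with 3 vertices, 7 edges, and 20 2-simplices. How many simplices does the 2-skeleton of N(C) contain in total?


The 2-skeleton of the nerve N(C) consists of simplices in dimensions 0, 1, 2:
  |N(C)_0| = 3 (objects)
  |N(C)_1| = 7 (morphisms)
  |N(C)_2| = 20 (composable pairs)
Total = 3 + 7 + 20 = 30

30


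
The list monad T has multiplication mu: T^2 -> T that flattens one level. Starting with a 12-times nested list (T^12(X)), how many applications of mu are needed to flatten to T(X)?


Each application of mu: T^2 -> T removes one layer of nesting.
Starting at depth 12 (i.e., T^12(X)), we need to reach T(X).
Number of mu applications = 12 - 1 = 11

11


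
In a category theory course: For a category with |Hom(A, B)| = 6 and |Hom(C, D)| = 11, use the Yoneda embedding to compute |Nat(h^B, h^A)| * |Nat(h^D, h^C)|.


By the Yoneda lemma, Nat(h^B, h^A) is isomorphic to Hom(A, B),
so |Nat(h^B, h^A)| = |Hom(A, B)| and |Nat(h^D, h^C)| = |Hom(C, D)|.
|Hom(A, B)| = 6, |Hom(C, D)| = 11.
|Nat(h^B, h^A) x Nat(h^D, h^C)| = 6 * 11 = 66

66


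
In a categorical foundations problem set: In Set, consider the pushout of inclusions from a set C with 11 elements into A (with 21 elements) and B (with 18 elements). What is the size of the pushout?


The pushout A +_C B identifies the images of C in A and B.
|A +_C B| = |A| + |B| - |C| (for injections).
= 21 + 18 - 11 = 28

28


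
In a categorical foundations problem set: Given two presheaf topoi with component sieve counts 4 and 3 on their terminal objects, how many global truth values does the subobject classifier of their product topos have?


In a product of presheaf topoi E_1 x E_2, the subobject classifier
is Omega = Omega_1 x Omega_2 (componentwise), so
|Omega(top)| = |Omega_1(top_1)| * |Omega_2(top_2)|.
= 4 * 3 = 12.

12


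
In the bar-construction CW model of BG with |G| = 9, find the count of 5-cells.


In the bar-construction CW model of BG, the n-cells are indexed by
n-tuples [g_1|...|g_n] of non-identity elements of G (degenerate
simplices with some g_i = e do not contribute cells), so there are
(|G| - 1)^n n-cells.
For dim = 5 with |G| = 9:
cells = (9 - 1)^5 = 8^5 = 32768

32768


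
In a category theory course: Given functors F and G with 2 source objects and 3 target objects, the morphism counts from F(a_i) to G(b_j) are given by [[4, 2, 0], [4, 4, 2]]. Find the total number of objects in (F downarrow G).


Objects of (F downarrow G) are triples (a, b, h: F(a)->G(b)).
The count equals the sum of all entries in the hom-matrix.
sum(row 0) = 6
sum(row 1) = 10
Grand total = 16

16


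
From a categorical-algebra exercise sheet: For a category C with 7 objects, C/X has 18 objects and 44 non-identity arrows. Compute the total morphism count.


In the slice category C/X, objects are morphisms to X.
Identity morphisms: 18 (one per object of C/X).
Non-identity morphisms: 44.
Total = 18 + 44 = 62

62


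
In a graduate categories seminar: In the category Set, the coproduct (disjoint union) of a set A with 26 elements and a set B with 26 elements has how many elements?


In Set, the coproduct A + B is the disjoint union.
|A + B| = |A| + |B| = 26 + 26 = 52

52


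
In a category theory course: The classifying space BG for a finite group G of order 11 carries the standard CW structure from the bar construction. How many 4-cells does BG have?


In the bar-construction CW model of BG, the n-cells are indexed by
n-tuples [g_1|...|g_n] of non-identity elements of G (degenerate
simplices with some g_i = e do not contribute cells), so there are
(|G| - 1)^n n-cells.
For dim = 4 with |G| = 11:
cells = (11 - 1)^4 = 10^4 = 10000

10000


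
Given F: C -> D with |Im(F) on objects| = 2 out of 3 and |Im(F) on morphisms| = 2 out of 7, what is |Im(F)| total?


The image of F consists of distinct objects and distinct morphisms.
|Im(F)| on objects = 2
|Im(F)| on morphisms = 2
Total image cardinality = 2 + 2 = 4

4


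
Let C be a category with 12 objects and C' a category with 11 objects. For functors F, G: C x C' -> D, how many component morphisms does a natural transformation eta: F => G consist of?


A natural transformation eta: F => G assigns one component morphism per
object of the domain category.
The domain is the product category C x C', so
|Ob(C x C')| = |Ob(C)| * |Ob(C')| = 12 * 11 = 132.
Therefore eta has 132 component morphisms.

132


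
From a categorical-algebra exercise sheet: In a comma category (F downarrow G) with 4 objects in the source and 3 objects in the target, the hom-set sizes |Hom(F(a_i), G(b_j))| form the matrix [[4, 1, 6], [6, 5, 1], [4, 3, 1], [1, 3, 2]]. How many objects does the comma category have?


Objects of (F downarrow G) are triples (a, b, h: F(a)->G(b)).
The count equals the sum of all entries in the hom-matrix.
sum(row 0) = 11
sum(row 1) = 12
sum(row 2) = 8
sum(row 3) = 6
Grand total = 37

37


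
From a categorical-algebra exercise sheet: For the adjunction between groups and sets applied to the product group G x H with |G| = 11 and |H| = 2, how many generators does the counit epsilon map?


The counit epsilon_K: F(U(K)) -> K of the Free-Forgetful adjunction
maps |K| generators of F(U(K)) into K. For K = G x H (the product group),
|G x H| = |G| * |H|.
Total generators mapped = 11 * 2 = 22.

22


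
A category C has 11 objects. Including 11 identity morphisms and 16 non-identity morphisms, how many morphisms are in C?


Each object has an identity morphism, giving 11 identities.
Adding the 16 non-identity morphisms:
Total = 11 + 16 = 27

27


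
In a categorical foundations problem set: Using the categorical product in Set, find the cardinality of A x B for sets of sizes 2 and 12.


In Set, the product A x B is the Cartesian product.
By the universal property, |A x B| = |A| * |B|.
|A x B| = 2 * 12 = 24

24


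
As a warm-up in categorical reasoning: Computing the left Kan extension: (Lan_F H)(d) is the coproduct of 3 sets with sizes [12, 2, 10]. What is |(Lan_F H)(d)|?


Pointwise, the left Kan extension (Lan_F H)(d) is the colimit, indexed
by the comma category (F downarrow d), of H composed with the
projection (F downarrow d) -> C. Here that colimit is given
as a coproduct (disjoint union) of sets, so its cardinality is the
sum of the sizes of the summands.
Coproduct of sets with sizes: 12 + 2 + 10
= 24

24


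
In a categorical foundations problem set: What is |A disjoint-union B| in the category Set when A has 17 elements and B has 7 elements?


In Set, the coproduct A + B is the disjoint union.
|A + B| = |A| + |B| = 17 + 7 = 24

24


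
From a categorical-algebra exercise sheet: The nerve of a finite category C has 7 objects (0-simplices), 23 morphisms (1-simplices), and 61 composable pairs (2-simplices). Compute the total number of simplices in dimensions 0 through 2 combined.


The 2-skeleton of the nerve N(C) consists of simplices in dimensions 0, 1, 2:
  |N(C)_0| = 7 (objects)
  |N(C)_1| = 23 (morphisms)
  |N(C)_2| = 61 (composable pairs)
Total = 7 + 23 + 61 = 91

91


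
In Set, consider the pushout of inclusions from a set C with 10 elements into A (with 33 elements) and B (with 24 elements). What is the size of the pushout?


The pushout A +_C B identifies the images of C in A and B.
|A +_C B| = |A| + |B| - |C| (for injections).
= 33 + 24 - 10 = 47

47


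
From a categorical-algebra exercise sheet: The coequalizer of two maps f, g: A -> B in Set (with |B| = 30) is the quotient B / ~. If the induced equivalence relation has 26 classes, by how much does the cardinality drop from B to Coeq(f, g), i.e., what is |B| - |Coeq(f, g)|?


The coequalizer Coeq(f, g) = B / ~ has one element per equivalence class.
|B| = 30, |Coeq(f, g)| = 26.
|B| - |Coeq(f, g)| = 30 - 26 = 4.

4


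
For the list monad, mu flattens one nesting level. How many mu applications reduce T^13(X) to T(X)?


Each application of mu: T^2 -> T removes one layer of nesting.
Starting at depth 13 (i.e., T^13(X)), we need to reach T(X).
Number of mu applications = 13 - 1 = 12

12


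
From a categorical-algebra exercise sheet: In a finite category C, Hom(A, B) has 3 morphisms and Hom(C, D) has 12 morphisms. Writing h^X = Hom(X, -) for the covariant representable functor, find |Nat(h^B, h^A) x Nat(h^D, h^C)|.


By the Yoneda lemma, Nat(h^B, h^A) is isomorphic to Hom(A, B),
so |Nat(h^B, h^A)| = |Hom(A, B)| and |Nat(h^D, h^C)| = |Hom(C, D)|.
|Hom(A, B)| = 3, |Hom(C, D)| = 12.
|Nat(h^B, h^A) x Nat(h^D, h^C)| = 3 * 12 = 36

36


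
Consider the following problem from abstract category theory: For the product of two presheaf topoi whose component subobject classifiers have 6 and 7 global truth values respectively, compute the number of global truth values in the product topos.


In a product of presheaf topoi E_1 x E_2, the subobject classifier
is Omega = Omega_1 x Omega_2 (componentwise), so
|Omega(top)| = |Omega_1(top_1)| * |Omega_2(top_2)|.
= 6 * 7 = 42.

42


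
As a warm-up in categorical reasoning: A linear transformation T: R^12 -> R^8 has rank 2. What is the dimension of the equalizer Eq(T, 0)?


The equalizer of f and the zero map is ker(f).
By the rank-nullity theorem: dim(ker(f)) = dim(domain) - rank(f).
dim(ker(f)) = 12 - 2 = 10

10


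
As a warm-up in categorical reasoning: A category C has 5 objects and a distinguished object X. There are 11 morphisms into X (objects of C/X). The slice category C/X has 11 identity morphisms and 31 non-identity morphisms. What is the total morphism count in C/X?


In the slice category C/X, objects are morphisms to X.
Identity morphisms: 11 (one per object of C/X).
Non-identity morphisms: 31.
Total = 11 + 31 = 42

42


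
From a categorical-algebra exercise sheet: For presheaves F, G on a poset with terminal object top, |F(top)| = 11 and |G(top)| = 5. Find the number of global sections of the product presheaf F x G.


Global sections of a presheaf on a poset with terminal top satisfy
Gamma(H) ~ H(top). Presheaves admit pointwise products, so
(F x G)(top) = F(top) x G(top) (Cartesian product).
|Gamma(F x G)| = |F(top)| * |G(top)| = 11 * 5 = 55.

55


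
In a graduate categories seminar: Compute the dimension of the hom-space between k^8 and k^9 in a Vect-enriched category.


In Vect-enriched categories, Hom(k^n, k^m) is the space of m x n matrices.
dim(Hom(k^8, k^9)) = 9 * 8 = 72

72


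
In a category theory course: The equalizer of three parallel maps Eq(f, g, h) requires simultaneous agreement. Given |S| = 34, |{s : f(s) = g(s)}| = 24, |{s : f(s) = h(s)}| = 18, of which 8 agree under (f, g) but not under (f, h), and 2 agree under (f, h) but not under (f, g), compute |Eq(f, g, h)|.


Eq(f, g, h) is the triple-agreement set: points in S where all three
maps take the same value. Using inclusion-exclusion on the pairwise data:
Pair (f, g) agrees on 24 points; pair (f, h) on 18 points.
Points agreeing under (f, g) but not (f, h) = 8; under (f, h) but not (f, g) = 2.
Triple-agreement = agreement-in-(f, g) minus points that agree under (f, g) but not (f, h):
|Eq(f, g, h)| = 24 - 8 = 16
(cross-check via (f, h): 18 - 2 = 16.)

16


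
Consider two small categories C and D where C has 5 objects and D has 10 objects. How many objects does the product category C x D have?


The product category C x D has objects that are pairs (c, d).
Number of pairs = |Ob(C)| * |Ob(D)| = 5 * 10 = 50

50


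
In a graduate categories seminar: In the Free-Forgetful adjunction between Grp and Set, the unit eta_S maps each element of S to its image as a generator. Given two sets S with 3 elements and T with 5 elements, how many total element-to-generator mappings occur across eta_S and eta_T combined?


The unit eta_X: X -> U(F(X)) of the Free-Forgetful adjunction
maps each element of X to a generator of F(X). For X = S + T (disjoint
union in Set), |S + T| = |S| + |T|.
Total mappings = 3 + 5 = 8.

8


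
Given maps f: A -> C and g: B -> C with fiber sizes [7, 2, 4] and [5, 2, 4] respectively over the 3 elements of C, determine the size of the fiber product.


The pullback A x_C B consists of pairs (a, b) with f(a) = g(b).
For each element c in C, the fiber product has |f^-1(c)| * |g^-1(c)| elements.
Summing over C: 7 * 5 + 2 * 2 + 4 * 4
= 35 + 4 + 16 = 55

55


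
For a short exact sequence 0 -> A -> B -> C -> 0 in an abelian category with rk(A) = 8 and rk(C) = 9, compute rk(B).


For a short exact sequence 0 -> A -> B -> C -> 0,
rank is additive: rank(B) = rank(A) + rank(C).
rank(B) = 8 + 9 = 17

17


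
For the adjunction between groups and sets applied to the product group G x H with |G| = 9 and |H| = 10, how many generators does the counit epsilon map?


The counit epsilon_K: F(U(K)) -> K of the Free-Forgetful adjunction
maps |K| generators of F(U(K)) into K. For K = G x H (the product group),
|G x H| = |G| * |H|.
Total generators mapped = 9 * 10 = 90.

90


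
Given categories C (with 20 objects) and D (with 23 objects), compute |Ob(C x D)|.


The product category C x D has objects that are pairs (c, d).
Number of pairs = |Ob(C)| * |Ob(D)| = 20 * 23 = 460

460


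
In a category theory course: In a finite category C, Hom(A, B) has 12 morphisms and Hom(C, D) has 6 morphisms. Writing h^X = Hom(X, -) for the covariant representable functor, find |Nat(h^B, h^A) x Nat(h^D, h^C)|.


By the Yoneda lemma, Nat(h^B, h^A) is isomorphic to Hom(A, B),
so |Nat(h^B, h^A)| = |Hom(A, B)| and |Nat(h^D, h^C)| = |Hom(C, D)|.
|Hom(A, B)| = 12, |Hom(C, D)| = 6.
|Nat(h^B, h^A) x Nat(h^D, h^C)| = 12 * 6 = 72

72


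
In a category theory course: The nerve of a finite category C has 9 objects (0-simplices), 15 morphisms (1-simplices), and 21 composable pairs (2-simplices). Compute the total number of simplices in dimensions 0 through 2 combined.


The 2-skeleton of the nerve N(C) consists of simplices in dimensions 0, 1, 2:
  |N(C)_0| = 9 (objects)
  |N(C)_1| = 15 (morphisms)
  |N(C)_2| = 21 (composable pairs)
Total = 9 + 15 + 21 = 45

45


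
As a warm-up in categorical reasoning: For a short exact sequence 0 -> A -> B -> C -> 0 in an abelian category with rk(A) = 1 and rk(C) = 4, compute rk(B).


For a short exact sequence 0 -> A -> B -> C -> 0,
rank is additive: rank(B) = rank(A) + rank(C).
rank(B) = 1 + 4 = 5

5


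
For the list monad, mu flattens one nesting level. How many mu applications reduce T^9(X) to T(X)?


Each application of mu: T^2 -> T removes one layer of nesting.
Starting at depth 9 (i.e., T^9(X)), we need to reach T(X).
Number of mu applications = 9 - 1 = 8

8


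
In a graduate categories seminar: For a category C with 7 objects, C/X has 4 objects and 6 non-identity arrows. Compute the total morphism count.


In the slice category C/X, objects are morphisms to X.
Identity morphisms: 4 (one per object of C/X).
Non-identity morphisms: 6.
Total = 4 + 6 = 10

10


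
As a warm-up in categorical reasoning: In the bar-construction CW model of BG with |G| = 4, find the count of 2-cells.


In the bar-construction CW model of BG, the n-cells are indexed by
n-tuples [g_1|...|g_n] of non-identity elements of G (degenerate
simplices with some g_i = e do not contribute cells), so there are
(|G| - 1)^n n-cells.
For dim = 2 with |G| = 4:
cells = (4 - 1)^2 = 3^2 = 9

9


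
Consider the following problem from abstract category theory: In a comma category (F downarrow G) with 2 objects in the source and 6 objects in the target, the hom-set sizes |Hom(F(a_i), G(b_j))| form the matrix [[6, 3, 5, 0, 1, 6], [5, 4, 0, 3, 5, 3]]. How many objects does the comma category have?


Objects of (F downarrow G) are triples (a, b, h: F(a)->G(b)).
The count equals the sum of all entries in the hom-matrix.
sum(row 0) = 21
sum(row 1) = 20
Grand total = 41

41


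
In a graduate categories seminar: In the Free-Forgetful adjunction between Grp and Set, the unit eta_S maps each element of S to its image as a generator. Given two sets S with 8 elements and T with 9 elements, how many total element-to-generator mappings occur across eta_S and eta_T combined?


The unit eta_X: X -> U(F(X)) of the Free-Forgetful adjunction
maps each element of X to a generator of F(X). For X = S + T (disjoint
union in Set), |S + T| = |S| + |T|.
Total mappings = 8 + 9 = 17.

17


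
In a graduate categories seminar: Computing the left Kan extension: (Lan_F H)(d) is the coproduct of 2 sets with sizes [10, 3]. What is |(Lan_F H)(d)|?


Pointwise, the left Kan extension (Lan_F H)(d) is the colimit, indexed
by the comma category (F downarrow d), of H composed with the
projection (F downarrow d) -> C. Here that colimit is given
as a coproduct (disjoint union) of sets, so its cardinality is the
sum of the sizes of the summands.
Coproduct of sets with sizes: 10 + 3
= 13

13


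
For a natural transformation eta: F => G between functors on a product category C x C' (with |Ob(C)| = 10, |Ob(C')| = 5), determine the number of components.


A natural transformation eta: F => G assigns one component morphism per
object of the domain category.
The domain is the product category C x C', so
|Ob(C x C')| = |Ob(C)| * |Ob(C')| = 10 * 5 = 50.
Therefore eta has 50 component morphisms.

50


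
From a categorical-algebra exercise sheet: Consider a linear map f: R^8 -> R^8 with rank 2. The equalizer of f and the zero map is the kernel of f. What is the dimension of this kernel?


The equalizer of f and the zero map is ker(f).
By the rank-nullity theorem: dim(ker(f)) = dim(domain) - rank(f).
dim(ker(f)) = 8 - 2 = 6

6


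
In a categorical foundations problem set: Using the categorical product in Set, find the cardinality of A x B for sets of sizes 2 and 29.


In Set, the product A x B is the Cartesian product.
By the universal property, |A x B| = |A| * |B|.
|A x B| = 2 * 29 = 58

58


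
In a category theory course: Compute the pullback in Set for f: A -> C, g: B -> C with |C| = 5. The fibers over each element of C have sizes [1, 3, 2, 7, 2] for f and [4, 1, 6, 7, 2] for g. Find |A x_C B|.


The pullback A x_C B consists of pairs (a, b) with f(a) = g(b).
For each element c in C, the fiber product has |f^-1(c)| * |g^-1(c)| elements.
Summing over C: 1 * 4 + 3 * 1 + 2 * 6 + 7 * 7 + 2 * 2
= 4 + 3 + 12 + 49 + 4 = 72

72


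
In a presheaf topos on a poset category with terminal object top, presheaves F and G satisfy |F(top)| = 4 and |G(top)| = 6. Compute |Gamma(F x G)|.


Global sections of a presheaf on a poset with terminal top satisfy
Gamma(H) ~ H(top). Presheaves admit pointwise products, so
(F x G)(top) = F(top) x G(top) (Cartesian product).
|Gamma(F x G)| = |F(top)| * |G(top)| = 4 * 6 = 24.

24


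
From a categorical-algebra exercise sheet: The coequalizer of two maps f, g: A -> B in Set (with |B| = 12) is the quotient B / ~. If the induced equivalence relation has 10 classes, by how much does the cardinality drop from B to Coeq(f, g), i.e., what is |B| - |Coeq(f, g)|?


The coequalizer Coeq(f, g) = B / ~ has one element per equivalence class.
|B| = 12, |Coeq(f, g)| = 10.
|B| - |Coeq(f, g)| = 12 - 10 = 2.

2


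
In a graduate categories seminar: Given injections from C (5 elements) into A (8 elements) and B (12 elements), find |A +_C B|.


The pushout A +_C B identifies the images of C in A and B.
|A +_C B| = |A| + |B| - |C| (for injections).
= 8 + 12 - 5 = 15

15


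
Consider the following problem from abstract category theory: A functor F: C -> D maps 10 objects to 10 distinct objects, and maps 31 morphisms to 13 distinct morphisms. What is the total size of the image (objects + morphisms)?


The image of F consists of distinct objects and distinct morphisms.
|Im(F)| on objects = 10
|Im(F)| on morphisms = 13
Total image cardinality = 10 + 13 = 23

23


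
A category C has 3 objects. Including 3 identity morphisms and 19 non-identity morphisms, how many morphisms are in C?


Each object has an identity morphism, giving 3 identities.
Adding the 19 non-identity morphisms:
Total = 3 + 19 = 22

22


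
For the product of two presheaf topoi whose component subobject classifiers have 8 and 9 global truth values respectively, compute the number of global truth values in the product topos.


In a product of presheaf topoi E_1 x E_2, the subobject classifier
is Omega = Omega_1 x Omega_2 (componentwise), so
|Omega(top)| = |Omega_1(top_1)| * |Omega_2(top_2)|.
= 8 * 9 = 72.

72


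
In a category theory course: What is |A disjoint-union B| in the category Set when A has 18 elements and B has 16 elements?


In Set, the coproduct A + B is the disjoint union.
|A + B| = |A| + |B| = 18 + 16 = 34

34


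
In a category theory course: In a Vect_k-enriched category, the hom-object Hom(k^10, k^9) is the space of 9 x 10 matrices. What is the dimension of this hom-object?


In Vect-enriched categories, Hom(k^n, k^m) is the space of m x n matrices.
dim(Hom(k^10, k^9)) = 9 * 10 = 90

90


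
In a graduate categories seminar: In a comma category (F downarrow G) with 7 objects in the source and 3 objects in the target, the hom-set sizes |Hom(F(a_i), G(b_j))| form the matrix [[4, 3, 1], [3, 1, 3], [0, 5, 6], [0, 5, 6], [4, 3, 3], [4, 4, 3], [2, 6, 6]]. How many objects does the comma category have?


Objects of (F downarrow G) are triples (a, b, h: F(a)->G(b)).
The count equals the sum of all entries in the hom-matrix.
sum(row 0) = 8
sum(row 1) = 7
sum(row 2) = 11
sum(row 3) = 11
sum(row 4) = 10
sum(row 5) = 11
sum(row 6) = 14
Grand total = 72

72


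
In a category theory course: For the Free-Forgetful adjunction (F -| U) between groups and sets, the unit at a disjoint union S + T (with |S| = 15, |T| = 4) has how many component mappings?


The unit eta_X: X -> U(F(X)) of the Free-Forgetful adjunction
maps each element of X to a generator of F(X). For X = S + T (disjoint
union in Set), |S + T| = |S| + |T|.
Total mappings = 15 + 4 = 19.

19


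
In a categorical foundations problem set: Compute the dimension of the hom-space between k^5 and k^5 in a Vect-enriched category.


In Vect-enriched categories, Hom(k^n, k^m) is the space of m x n matrices.
dim(Hom(k^5, k^5)) = 5 * 5 = 25

25


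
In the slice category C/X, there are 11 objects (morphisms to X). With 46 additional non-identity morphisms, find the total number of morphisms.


In the slice category C/X, objects are morphisms to X.
Identity morphisms: 11 (one per object of C/X).
Non-identity morphisms: 46.
Total = 11 + 46 = 57

57


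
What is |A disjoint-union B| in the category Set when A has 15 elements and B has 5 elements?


In Set, the coproduct A + B is the disjoint union.
|A + B| = |A| + |B| = 15 + 5 = 20

20


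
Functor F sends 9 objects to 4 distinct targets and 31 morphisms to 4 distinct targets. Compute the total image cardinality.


The image of F consists of distinct objects and distinct morphisms.
|Im(F)| on objects = 4
|Im(F)| on morphisms = 4
Total image cardinality = 4 + 4 = 8

8


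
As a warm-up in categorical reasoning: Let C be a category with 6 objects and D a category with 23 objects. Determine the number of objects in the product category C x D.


The product category C x D has objects that are pairs (c, d).
Number of pairs = |Ob(C)| * |Ob(D)| = 6 * 23 = 138

138


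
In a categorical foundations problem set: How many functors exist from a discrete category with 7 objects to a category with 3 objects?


A functor from a discrete category C to D is determined by
where each object maps. Each of the 7 objects of C can map
to any of the 3 objects of D independently.
Number of functors = 3^7 = 2187

2187


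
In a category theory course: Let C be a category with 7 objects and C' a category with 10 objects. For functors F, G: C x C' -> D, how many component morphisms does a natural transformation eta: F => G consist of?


A natural transformation eta: F => G assigns one component morphism per
object of the domain category.
The domain is the product category C x C', so
|Ob(C x C')| = |Ob(C)| * |Ob(C')| = 7 * 10 = 70.
Therefore eta has 70 component morphisms.

70


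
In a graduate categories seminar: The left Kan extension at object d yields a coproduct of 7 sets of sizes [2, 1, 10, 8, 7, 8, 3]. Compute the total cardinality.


Pointwise, the left Kan extension (Lan_F H)(d) is the colimit, indexed
by the comma category (F downarrow d), of H composed with the
projection (F downarrow d) -> C. Here that colimit is given
as a coproduct (disjoint union) of sets, so its cardinality is the
sum of the sizes of the summands.
Coproduct of sets with sizes: 2 + 1 + 10 + 8 + 7 + 8 + 3
= 39

39


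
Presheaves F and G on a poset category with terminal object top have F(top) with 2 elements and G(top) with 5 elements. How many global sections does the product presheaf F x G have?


Global sections of a presheaf on a poset with terminal top satisfy
Gamma(H) ~ H(top). Presheaves admit pointwise products, so
(F x G)(top) = F(top) x G(top) (Cartesian product).
|Gamma(F x G)| = |F(top)| * |G(top)| = 2 * 5 = 10.

10


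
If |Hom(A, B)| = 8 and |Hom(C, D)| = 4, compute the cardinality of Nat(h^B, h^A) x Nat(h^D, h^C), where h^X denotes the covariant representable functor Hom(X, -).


By the Yoneda lemma, Nat(h^B, h^A) is isomorphic to Hom(A, B),
so |Nat(h^B, h^A)| = |Hom(A, B)| and |Nat(h^D, h^C)| = |Hom(C, D)|.
|Hom(A, B)| = 8, |Hom(C, D)| = 4.
|Nat(h^B, h^A) x Nat(h^D, h^C)| = 8 * 4 = 32

32


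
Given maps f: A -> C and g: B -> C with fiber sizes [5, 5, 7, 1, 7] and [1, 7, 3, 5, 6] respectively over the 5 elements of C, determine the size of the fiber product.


The pullback A x_C B consists of pairs (a, b) with f(a) = g(b).
For each element c in C, the fiber product has |f^-1(c)| * |g^-1(c)| elements.
Summing over C: 5 * 1 + 5 * 7 + 7 * 3 + 1 * 5 + 7 * 6
= 5 + 35 + 21 + 5 + 42 = 108

108


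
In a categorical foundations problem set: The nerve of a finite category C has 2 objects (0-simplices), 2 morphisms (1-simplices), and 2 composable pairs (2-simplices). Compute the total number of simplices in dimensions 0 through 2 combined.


The 2-skeleton of the nerve N(C) consists of simplices in dimensions 0, 1, 2:
  |N(C)_0| = 2 (objects)
  |N(C)_1| = 2 (morphisms)
  |N(C)_2| = 2 (composable pairs)
Total = 2 + 2 + 2 = 6

6


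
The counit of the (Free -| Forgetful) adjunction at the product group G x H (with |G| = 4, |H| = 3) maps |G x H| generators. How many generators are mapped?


The counit epsilon_K: F(U(K)) -> K of the Free-Forgetful adjunction
maps |K| generators of F(U(K)) into K. For K = G x H (the product group),
|G x H| = |G| * |H|.
Total generators mapped = 4 * 3 = 12.

12


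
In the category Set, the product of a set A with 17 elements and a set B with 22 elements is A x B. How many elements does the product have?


In Set, the product A x B is the Cartesian product.
By the universal property, |A x B| = |A| * |B|.
|A x B| = 17 * 22 = 374

374


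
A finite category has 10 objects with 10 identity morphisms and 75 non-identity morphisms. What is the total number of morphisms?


Each object has an identity morphism, giving 10 identities.
Adding the 75 non-identity morphisms:
Total = 10 + 75 = 85

85


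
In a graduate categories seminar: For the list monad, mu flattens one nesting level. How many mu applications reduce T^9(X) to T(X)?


Each application of mu: T^2 -> T removes one layer of nesting.
Starting at depth 9 (i.e., T^9(X)), we need to reach T(X).
Number of mu applications = 9 - 1 = 8

8


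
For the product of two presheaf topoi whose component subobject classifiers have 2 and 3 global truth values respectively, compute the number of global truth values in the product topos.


In a product of presheaf topoi E_1 x E_2, the subobject classifier
is Omega = Omega_1 x Omega_2 (componentwise), so
|Omega(top)| = |Omega_1(top_1)| * |Omega_2(top_2)|.
= 2 * 3 = 6.

6


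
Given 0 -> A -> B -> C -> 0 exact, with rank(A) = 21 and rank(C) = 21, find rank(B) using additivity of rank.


For a short exact sequence 0 -> A -> B -> C -> 0,
rank is additive: rank(B) = rank(A) + rank(C).
rank(B) = 21 + 21 = 42

42


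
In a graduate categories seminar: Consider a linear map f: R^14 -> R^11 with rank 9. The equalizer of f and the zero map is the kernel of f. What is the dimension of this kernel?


The equalizer of f and the zero map is ker(f).
By the rank-nullity theorem: dim(ker(f)) = dim(domain) - rank(f).
dim(ker(f)) = 14 - 9 = 5

5


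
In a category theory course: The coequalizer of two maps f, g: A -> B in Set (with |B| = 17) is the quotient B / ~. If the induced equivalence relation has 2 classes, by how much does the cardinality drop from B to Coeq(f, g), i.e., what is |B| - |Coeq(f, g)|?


The coequalizer Coeq(f, g) = B / ~ has one element per equivalence class.
|B| = 17, |Coeq(f, g)| = 2.
|B| - |Coeq(f, g)| = 17 - 2 = 15.

15


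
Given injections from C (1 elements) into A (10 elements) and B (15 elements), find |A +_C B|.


The pushout A +_C B identifies the images of C in A and B.
|A +_C B| = |A| + |B| - |C| (for injections).
= 10 + 15 - 1 = 24

24


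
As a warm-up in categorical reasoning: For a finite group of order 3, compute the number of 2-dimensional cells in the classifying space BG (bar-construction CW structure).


In the bar-construction CW model of BG, the n-cells are indexed by
n-tuples [g_1|...|g_n] of non-identity elements of G (degenerate
simplices with some g_i = e do not contribute cells), so there are
(|G| - 1)^n n-cells.
For dim = 2 with |G| = 3:
cells = (3 - 1)^2 = 2^2 = 4

4


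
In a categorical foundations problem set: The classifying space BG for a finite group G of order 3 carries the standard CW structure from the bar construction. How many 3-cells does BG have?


In the bar-construction CW model of BG, the n-cells are indexed by
n-tuples [g_1|...|g_n] of non-identity elements of G (degenerate
simplices with some g_i = e do not contribute cells), so there are
(|G| - 1)^n n-cells.
For dim = 3 with |G| = 3:
cells = (3 - 1)^3 = 2^3 = 8

8


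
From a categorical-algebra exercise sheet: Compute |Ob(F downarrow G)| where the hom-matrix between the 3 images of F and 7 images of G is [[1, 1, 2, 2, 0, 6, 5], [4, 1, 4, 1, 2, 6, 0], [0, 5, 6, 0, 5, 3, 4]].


Objects of (F downarrow G) are triples (a, b, h: F(a)->G(b)).
The count equals the sum of all entries in the hom-matrix.
sum(row 0) = 17
sum(row 1) = 18
sum(row 2) = 23
Grand total = 58

58


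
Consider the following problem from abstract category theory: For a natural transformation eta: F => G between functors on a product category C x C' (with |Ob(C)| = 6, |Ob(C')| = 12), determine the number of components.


A natural transformation eta: F => G assigns one component morphism per
object of the domain category.
The domain is the product category C x C', so
|Ob(C x C')| = |Ob(C)| * |Ob(C')| = 6 * 12 = 72.
Therefore eta has 72 component morphisms.

72


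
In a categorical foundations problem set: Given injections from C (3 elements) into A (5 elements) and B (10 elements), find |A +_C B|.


The pushout A +_C B identifies the images of C in A and B.
|A +_C B| = |A| + |B| - |C| (for injections).
= 5 + 10 - 3 = 12

12


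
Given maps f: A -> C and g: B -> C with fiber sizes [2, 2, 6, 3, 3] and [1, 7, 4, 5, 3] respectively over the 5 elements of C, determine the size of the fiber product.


The pullback A x_C B consists of pairs (a, b) with f(a) = g(b).
For each element c in C, the fiber product has |f^-1(c)| * |g^-1(c)| elements.
Summing over C: 2 * 1 + 2 * 7 + 6 * 4 + 3 * 5 + 3 * 3
= 2 + 14 + 24 + 15 + 9 = 64

64


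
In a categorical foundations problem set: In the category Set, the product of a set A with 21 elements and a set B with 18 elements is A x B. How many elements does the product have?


In Set, the product A x B is the Cartesian product.
By the universal property, |A x B| = |A| * |B|.
|A x B| = 21 * 18 = 378

378


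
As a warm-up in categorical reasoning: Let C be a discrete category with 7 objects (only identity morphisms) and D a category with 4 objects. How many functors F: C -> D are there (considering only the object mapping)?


A functor from a discrete category C to D is determined by
where each object maps. Each of the 7 objects of C can map
to any of the 4 objects of D independently.
Number of functors = 4^7 = 16384

16384


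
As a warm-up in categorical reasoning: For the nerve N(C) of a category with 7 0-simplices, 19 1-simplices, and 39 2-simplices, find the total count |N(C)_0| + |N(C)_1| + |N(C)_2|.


The 2-skeleton of the nerve N(C) consists of simplices in dimensions 0, 1, 2:
  |N(C)_0| = 7 (objects)
  |N(C)_1| = 19 (morphisms)
  |N(C)_2| = 39 (composable pairs)
Total = 7 + 19 + 39 = 65

65


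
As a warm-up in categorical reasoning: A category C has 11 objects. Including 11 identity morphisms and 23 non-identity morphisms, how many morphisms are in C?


Each object has an identity morphism, giving 11 identities.
Adding the 23 non-identity morphisms:
Total = 11 + 23 = 34

34


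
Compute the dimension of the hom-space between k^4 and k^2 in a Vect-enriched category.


In Vect-enriched categories, Hom(k^n, k^m) is the space of m x n matrices.
dim(Hom(k^4, k^2)) = 2 * 4 = 8

8


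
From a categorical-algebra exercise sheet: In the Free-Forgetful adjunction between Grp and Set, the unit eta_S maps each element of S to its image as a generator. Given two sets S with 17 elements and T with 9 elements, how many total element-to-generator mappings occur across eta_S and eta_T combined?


The unit eta_X: X -> U(F(X)) of the Free-Forgetful adjunction
maps each element of X to a generator of F(X). For X = S + T (disjoint
union in Set), |S + T| = |S| + |T|.
Total mappings = 17 + 9 = 26.

26


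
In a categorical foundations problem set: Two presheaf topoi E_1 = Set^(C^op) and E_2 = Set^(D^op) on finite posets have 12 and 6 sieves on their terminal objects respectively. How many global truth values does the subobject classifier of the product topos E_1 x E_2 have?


In a product of presheaf topoi E_1 x E_2, the subobject classifier
is Omega = Omega_1 x Omega_2 (componentwise), so
|Omega(top)| = |Omega_1(top_1)| * |Omega_2(top_2)|.
= 12 * 6 = 72.

72


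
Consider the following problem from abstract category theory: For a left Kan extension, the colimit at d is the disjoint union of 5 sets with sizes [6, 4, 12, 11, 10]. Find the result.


Pointwise, the left Kan extension (Lan_F H)(d) is the colimit, indexed
by the comma category (F downarrow d), of H composed with the
projection (F downarrow d) -> C. Here that colimit is given
as a coproduct (disjoint union) of sets, so its cardinality is the
sum of the sizes of the summands.
Coproduct of sets with sizes: 6 + 4 + 12 + 11 + 10
= 43

43


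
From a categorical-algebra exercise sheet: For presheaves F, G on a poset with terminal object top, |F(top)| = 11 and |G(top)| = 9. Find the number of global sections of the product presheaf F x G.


Global sections of a presheaf on a poset with terminal top satisfy
Gamma(H) ~ H(top). Presheaves admit pointwise products, so
(F x G)(top) = F(top) x G(top) (Cartesian product).
|Gamma(F x G)| = |F(top)| * |G(top)| = 11 * 9 = 99.

99


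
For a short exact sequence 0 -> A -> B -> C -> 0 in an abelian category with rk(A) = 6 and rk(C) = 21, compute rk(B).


For a short exact sequence 0 -> A -> B -> C -> 0,
rank is additive: rank(B) = rank(A) + rank(C).
rank(B) = 6 + 21 = 27

27


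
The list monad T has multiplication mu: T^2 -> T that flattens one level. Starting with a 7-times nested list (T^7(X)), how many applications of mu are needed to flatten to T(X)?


Each application of mu: T^2 -> T removes one layer of nesting.
Starting at depth 7 (i.e., T^7(X)), we need to reach T(X).
Number of mu applications = 7 - 1 = 6

6


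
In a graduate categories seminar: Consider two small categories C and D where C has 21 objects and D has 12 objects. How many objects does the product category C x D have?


The product category C x D has objects that are pairs (c, d).
Number of pairs = |Ob(C)| * |Ob(D)| = 21 * 12 = 252

252
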